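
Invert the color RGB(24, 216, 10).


Invert: (255-R, 255-G, 255-B)
R: 255-24 = 231
G: 255-216 = 39
B: 255-10 = 245
= RGB(231, 39, 245)


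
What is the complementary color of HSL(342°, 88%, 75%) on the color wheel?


Complement = opposite side of color wheel = hue + 180°
H' = (342 + 180) mod 360 = 162°
S and L unchanged.
= HSL(162°, 88%, 75%)


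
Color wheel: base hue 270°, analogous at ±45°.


Base hue: 270°
Left analog: (270 - 45) mod 360 = 225°
Right analog: (270 + 45) mod 360 = 315°
Analogous hues = 225° and 315°


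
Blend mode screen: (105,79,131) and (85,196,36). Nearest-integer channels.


Screen: C = 255 - (255-A)×(255-B)/255, rounded to nearest integer
R: 255 - (255-105)×(255-85)/255 = 255 - 25500/255 ≈ 255 - 100.000 = 155.000 → 155
G: 255 - (255-79)×(255-196)/255 = 255 - 10384/255 ≈ 255 - 40.722 = 214.278 → 214
B: 255 - (255-131)×(255-36)/255 = 255 - 27156/255 ≈ 255 - 106.494 = 148.506 → 149
= RGB(155, 214, 149)


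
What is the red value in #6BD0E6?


Color: #6BD0E6
R = 6B = 107
G = D0 = 208
B = E6 = 230
Red = 107


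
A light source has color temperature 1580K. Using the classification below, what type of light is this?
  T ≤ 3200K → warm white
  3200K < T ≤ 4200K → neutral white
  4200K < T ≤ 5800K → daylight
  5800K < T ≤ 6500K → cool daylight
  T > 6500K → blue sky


Temperature: 1580K
1580K ≤ 3200K → warm white
Classification: warm white


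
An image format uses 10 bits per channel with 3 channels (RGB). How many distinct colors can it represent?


Total bits = 10 bits/channel × 3 channels = 30 bits
Distinct colors = 2^30
= 1,073,741,824 colors


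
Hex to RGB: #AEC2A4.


AE → 174 (R)
C2 → 194 (G)
A4 → 164 (B)
= RGB(174, 194, 164)


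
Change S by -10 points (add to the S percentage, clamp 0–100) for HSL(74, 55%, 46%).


Original S = 55%
Adjustment = -10 percentage points
New S = 55 + (-10) = 45
Clamp to [0, 100] → 45
= HSL(74°, 45%, 46%)


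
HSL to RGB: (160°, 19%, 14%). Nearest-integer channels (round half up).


H=160°, S=0.19, L=0.14
C = (1-|2L-1|)×S = (1-|-0.72|)×0.19 = 0.0532
H' = H/60 = 160/60 ≈ 2.6667; X = C×(1-|H' mod 2 - 1|) ≈ 0.0355
m = L - C/2 = 0.14 - 0.0266 = 0.1134
Sector ⌊H'⌋ = 2 → (R',G',B') = (0.0, 0.0532, ≈0.0355)
RGB = ((R'+m)×255, (G'+m)×255, (B'+m)×255) = (28.917, 42.483, 37.961)
Round half up → RGB(29, 42, 38)


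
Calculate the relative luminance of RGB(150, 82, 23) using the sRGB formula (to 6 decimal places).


Linearize each channel (sRGB transfer function): c = v/255; c_lin = c/12.92 if c ≤ 0.04045, else ((c+0.055)/1.055)^2.4
  R: 150/255 ≈ 0.588235 > 0.04045 → ((0.588235+0.055)/1.055)^2.4 ≈ 0.304987
  G: 82/255 ≈ 0.321569 > 0.04045 → ((0.321569+0.055)/1.055)^2.4 ≈ 0.084376
  B: 23/255 ≈ 0.090196 > 0.04045 → ((0.090196+0.055)/1.055)^2.4 ≈ 0.008568
R_lin = 0.304987, G_lin = 0.084376, B_lin = 0.008568
L = 0.2126×R + 0.7152×G + 0.0722×B
L = 0.2126×0.304987 + 0.7152×0.084376 + 0.0722×0.008568
L ≈ 0.125805


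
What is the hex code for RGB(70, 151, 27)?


R = 70 → 46 (hex)
G = 151 → 97 (hex)
B = 27 → 1B (hex)
Hex = #46971B


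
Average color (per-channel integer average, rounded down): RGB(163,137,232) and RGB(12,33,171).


Midpoint: each channel = ⌊(C₁+C₂)/2⌋
R: ⌊(163+12)/2⌋ = 87
G: ⌊(137+33)/2⌋ = 85
B: ⌊(232+171)/2⌋ = 201
= RGB(87, 85, 201)


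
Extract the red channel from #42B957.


Color: #42B957
R = 42 = 66
G = B9 = 185
B = 57 = 87
Red = 66


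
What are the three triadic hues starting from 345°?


Triadic: equally spaced at 120° intervals
H1 = 345°
H2 = (345 + 120) mod 360 = 105°
H3 = (345 + 240) mod 360 = 225°
Triadic = 345°, 105°, 225°


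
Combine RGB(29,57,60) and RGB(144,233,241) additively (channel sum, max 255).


Additive: each channel = min(255, C₁+C₂)
R: 29+144 = 173 → 173
G: 57+233 = 290 → 255
B: 60+241 = 301 → 255
= RGB(173, 255, 255)


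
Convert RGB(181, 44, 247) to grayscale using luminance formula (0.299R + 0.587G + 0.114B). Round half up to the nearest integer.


Gray = 0.299×R + 0.587×G + 0.114×B
Gray = 0.299×181 + 0.587×44 + 0.114×247
Gray = 54.119 + 25.828 + 28.158
Gray = 108.105 → round half up → 108
Gray = 108


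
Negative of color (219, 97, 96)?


Invert: (255-R, 255-G, 255-B)
R: 255-219 = 36
G: 255-97 = 158
B: 255-96 = 159
= RGB(36, 158, 159)


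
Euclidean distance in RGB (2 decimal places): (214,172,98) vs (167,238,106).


d = √[(R₁-R₂)² + (G₁-G₂)² + (B₁-B₂)²]
d = √[(214-167)² + (172-238)² + (98-106)²]
d = √[2209 + 4356 + 64]
d = √6629
d ≈ 81.42


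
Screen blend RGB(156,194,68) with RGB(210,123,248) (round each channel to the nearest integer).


Screen: C = 255 - (255-A)×(255-B)/255, rounded to nearest integer
R: 255 - (255-156)×(255-210)/255 = 255 - 4455/255 ≈ 255 - 17.471 = 237.529 → 238
G: 255 - (255-194)×(255-123)/255 = 255 - 8052/255 ≈ 255 - 31.576 = 223.424 → 223
B: 255 - (255-68)×(255-248)/255 = 255 - 1309/255 ≈ 255 - 5.133 = 249.867 → 250
= RGB(238, 223, 250)


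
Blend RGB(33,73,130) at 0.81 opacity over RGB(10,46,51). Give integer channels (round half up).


C = α×F + (1-α)×B, with 1-α = 0.19
R: 0.81×33 + 0.19×10 = 26.73 + 1.90 = 28.63 → 29
G: 0.81×73 + 0.19×46 = 59.13 + 8.74 = 67.87 → 68
B: 0.81×130 + 0.19×51 = 105.30 + 9.69 = 114.99 → 115
= RGB(29, 68, 115)


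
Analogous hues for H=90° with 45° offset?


Base hue: 90°
Left analog: (90 - 45) mod 360 = 45°
Right analog: (90 + 45) mod 360 = 135°
Analogous hues = 45° and 135°


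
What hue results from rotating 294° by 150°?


New hue = (H + rotation) mod 360
New hue = (294 + 150) mod 360
= 444 mod 360
= 84°


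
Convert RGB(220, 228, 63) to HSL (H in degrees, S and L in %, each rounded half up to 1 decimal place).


Normalize: R'=220/255≈0.8627, G'=228/255≈0.8941, B'=63/255≈0.2471
Max=228/255, Min=63/255, Δ=Max-Min=165/255
L = (Max+Min)/2 = (228+63)/510 = 291/510 = 0.57058… → L = 57.1%
L > 0.5 → S = Δ/(2-Max-Min) = 165/(510-228-63) = 165/219 = 0.75342… → S = 75.3%
(the 1/255 factors cancel in S and H, so raw channel differences can be used)
Max is G' → H = 60 × ((B-R)/Δ + 2) = 60 × ((63-220)/165 + 2)
  -157/165 + 2 = -0.9515… + 2 = 1.0484…
  H = 60 × 1.0484… = 62.909…° → H = 62.9°
= HSL(62.9°, 75.3%, 57.1%)


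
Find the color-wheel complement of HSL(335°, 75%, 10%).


Complement = opposite side of color wheel = hue + 180°
H' = (335 + 180) mod 360 = 155°
S and L unchanged.
= HSL(155°, 75%, 10%)


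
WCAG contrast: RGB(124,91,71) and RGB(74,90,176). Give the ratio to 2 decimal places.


Linearize each sRGB channel c=v/255: c/12.92 if c ≤ 0.04045 else ((c+0.055)/1.055)^2.4
L = 0.2126×R_lin + 0.7152×G_lin + 0.0722×B_lin
Color 1 (124,91,71):
  R=124: 124/255≈0.4863 > 0.04045 → ((0.4863+0.055)/1.055)^2.4 ≈ 0.20156
  G=91: 91/255≈0.3569 > 0.04045 → ((0.3569+0.055)/1.055)^2.4 ≈ 0.10462
  B=71: 71/255≈0.2784 > 0.04045 → ((0.2784+0.055)/1.055)^2.4 ≈ 0.06301
  L1 = 0.2126×0.20156 + 0.7152×0.10462 + 0.0722×0.06301 ≈ 0.12222
Color 2 (74,90,176):
  R=74: 74/255≈0.2902 > 0.04045 → ((0.2902+0.055)/1.055)^2.4 ≈ 0.06848
  G=90: 90/255≈0.3529 > 0.04045 → ((0.3529+0.055)/1.055)^2.4 ≈ 0.10224
  B=176: 176/255≈0.6902 > 0.04045 → ((0.6902+0.055)/1.055)^2.4 ≈ 0.43415
  L2 = 0.2126×0.06848 + 0.7152×0.10224 + 0.0722×0.43415 ≈ 0.11903
Lighter = 0.12222, Darker = 0.11903
Ratio = (L_lighter + 0.05) / (L_darker + 0.05)
Ratio = (0.12222 + 0.05) / (0.11903 + 0.05) = 0.17222 / 0.16903 ≈ 1.0189
Ratio ≈ 1.02:1


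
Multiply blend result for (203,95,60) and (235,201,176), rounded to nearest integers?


Multiply: C = A×B/255, rounded to nearest integer
R: 203×235/255 = 47705/255 ≈ 187.078 → 187
G: 95×201/255 = 19095/255 ≈ 74.882 → 75
B: 60×176/255 = 10560/255 ≈ 41.412 → 41
= RGB(187, 75, 41)


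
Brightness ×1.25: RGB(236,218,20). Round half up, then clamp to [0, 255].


Multiply each channel by 1.25, round half up, clamp to [0, 255]
R: 236×1.25 = 295 → clamp → 255
G: 218×1.25 = 272.5 → round → 273 → clamp → 255
B: 20×1.25 = 25
= RGB(255, 255, 25)


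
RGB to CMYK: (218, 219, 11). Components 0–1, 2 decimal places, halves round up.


R'=218/255≈0.8549, G'=219/255≈0.8588, B'=11/255≈0.0431
K = 1 - max(R',G',B') = 1 - 219/255 = 36/255 = 0.14117… → 0.14
(1-R'-K)/(1-K) simplifies to (max-R)/max with max = 219:
C = (219-218)/219 = 1/219 = 0.00456… → 0.00
M = (219-219)/219 = 0/219 = 0 → 0.00
Y = (219-11)/219 = 208/219 = 0.94977… → 0.95
= CMYK(0.00, 0.00, 0.95, 0.14)


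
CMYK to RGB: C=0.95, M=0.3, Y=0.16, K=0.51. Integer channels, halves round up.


R = 255 × (1-C) × (1-K) = 255 × 0.05 × 0.49 = 6.2475 → 6
G = 255 × (1-M) × (1-K) = 255 × 0.70 × 0.49 = 87.465 → 87
B = 255 × (1-Y) × (1-K) = 255 × 0.84 × 0.49 = 104.958 → 105
= RGB(6, 87, 105)


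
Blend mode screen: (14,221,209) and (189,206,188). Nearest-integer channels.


Screen: C = 255 - (255-A)×(255-B)/255, rounded to nearest integer
R: 255 - (255-14)×(255-189)/255 = 255 - 15906/255 ≈ 255 - 62.376 = 192.624 → 193
G: 255 - (255-221)×(255-206)/255 = 255 - 1666/255 ≈ 255 - 6.533 = 248.467 → 248
B: 255 - (255-209)×(255-188)/255 = 255 - 3082/255 ≈ 255 - 12.086 = 242.914 → 243
= RGB(193, 248, 243)


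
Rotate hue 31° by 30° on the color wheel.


New hue = (H + rotation) mod 360
New hue = (31 + 30) mod 360
= 61 mod 360
= 61°


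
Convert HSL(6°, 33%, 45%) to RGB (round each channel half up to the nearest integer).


H=6°, S=0.33, L=0.45
C = (1-|2L-1|)×S = (1-|-0.10|)×0.33 = 0.297
H' = H/60 = 6/60 ≈ 0.1000; X = C×(1-|H' mod 2 - 1|) = 0.0297
m = L - C/2 = 0.45 - 0.1485 = 0.3015
Sector ⌊H'⌋ = 0 → (R',G',B') = (0.297, 0.0297, 0.0)
RGB = ((R'+m)×255, (G'+m)×255, (B'+m)×255) = (152.6175, 84.456, 76.8825)
Round half up → RGB(153, 84, 77)


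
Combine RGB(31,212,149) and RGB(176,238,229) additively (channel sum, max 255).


Additive: each channel = min(255, C₁+C₂)
R: 31+176 = 207 → 207
G: 212+238 = 450 → 255
B: 149+229 = 378 → 255
= RGB(207, 255, 255)


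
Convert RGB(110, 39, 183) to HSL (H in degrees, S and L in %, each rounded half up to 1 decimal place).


Normalize: R'=110/255≈0.4314, G'=39/255≈0.1529, B'=183/255≈0.7176
Max=183/255, Min=39/255, Δ=Max-Min=144/255
L = (Max+Min)/2 = (183+39)/510 = 222/510 = 0.43529… → L = 43.5%
L ≤ 0.5 → S = Δ/(Max+Min) = 144/(183+39) = 144/222 = 0.64864… → S = 64.9%
(the 1/255 factors cancel in S and H, so raw channel differences can be used)
Max is B' → H = 60 × ((R-G)/Δ + 4) = 60 × ((110-39)/144 + 4)
  71/144 + 4 = 0.4930… + 4 = 4.4930…
  H = 60 × 4.4930… = 269.583…° → H = 269.6°
= HSL(269.6°, 64.9%, 43.5%)


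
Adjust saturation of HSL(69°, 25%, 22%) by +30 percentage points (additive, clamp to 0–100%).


Original S = 25%
Adjustment = +30 percentage points
New S = 25 + (30) = 55
Clamp to [0, 100] → 55
= HSL(69°, 55%, 22%)


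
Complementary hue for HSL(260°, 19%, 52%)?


Complement = opposite side of color wheel = hue + 180°
H' = (260 + 180) mod 360 = 80°
S and L unchanged.
= HSL(80°, 19%, 52%)


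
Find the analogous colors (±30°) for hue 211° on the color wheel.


Base hue: 211°
Left analog: (211 - 30) mod 360 = 181°
Right analog: (211 + 30) mod 360 = 241°
Analogous hues = 181° and 241°


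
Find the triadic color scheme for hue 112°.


Triadic: equally spaced at 120° intervals
H1 = 112°
H2 = (112 + 120) mod 360 = 232°
H3 = (112 + 240) mod 360 = 352°
Triadic = 112°, 232°, 352°


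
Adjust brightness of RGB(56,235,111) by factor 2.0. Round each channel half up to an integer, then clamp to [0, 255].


Multiply each channel by 2.0, round half up, clamp to [0, 255]
R: 56×2.0 = 112
G: 235×2.0 = 470 → clamp → 255
B: 111×2.0 = 222
= RGB(112, 255, 222)


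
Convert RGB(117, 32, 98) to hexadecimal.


R = 117 → 75 (hex)
G = 32 → 20 (hex)
B = 98 → 62 (hex)
Hex = #752062


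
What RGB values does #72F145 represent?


72 → 114 (R)
F1 → 241 (G)
45 → 69 (B)
= RGB(114, 241, 69)


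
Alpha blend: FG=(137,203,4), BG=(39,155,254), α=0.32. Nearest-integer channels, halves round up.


C = α×F + (1-α)×B, with 1-α = 0.68
R: 0.32×137 + 0.68×39 = 43.84 + 26.52 = 70.36 → 70
G: 0.32×203 + 0.68×155 = 64.96 + 105.40 = 170.36 → 170
B: 0.32×4 + 0.68×254 = 1.28 + 172.72 = 174.00 → 174
= RGB(70, 170, 174)


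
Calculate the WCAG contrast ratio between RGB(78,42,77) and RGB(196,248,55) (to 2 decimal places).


Linearize each sRGB channel c=v/255: c/12.92 if c ≤ 0.04045 else ((c+0.055)/1.055)^2.4
L = 0.2126×R_lin + 0.7152×G_lin + 0.0722×B_lin
Color 1 (78,42,77):
  R=78: 78/255≈0.3059 > 0.04045 → ((0.3059+0.055)/1.055)^2.4 ≈ 0.07619
  G=42: 42/255≈0.1647 > 0.04045 → ((0.1647+0.055)/1.055)^2.4 ≈ 0.02315
  B=77: 77/255≈0.3020 > 0.04045 → ((0.3020+0.055)/1.055)^2.4 ≈ 0.07421
  L1 = 0.2126×0.07619 + 0.7152×0.02315 + 0.0722×0.07421 ≈ 0.03811
Color 2 (196,248,55):
  R=196: 196/255≈0.7686 > 0.04045 → ((0.7686+0.055)/1.055)^2.4 ≈ 0.55201
  G=248: 248/255≈0.9725 > 0.04045 → ((0.9725+0.055)/1.055)^2.4 ≈ 0.93869
  B=55: 55/255≈0.2157 > 0.04045 → ((0.2157+0.055)/1.055)^2.4 ≈ 0.03820
  L2 = 0.2126×0.55201 + 0.7152×0.93869 + 0.0722×0.03820 ≈ 0.79146
Lighter = 0.79146, Darker = 0.03811
Ratio = (L_lighter + 0.05) / (L_darker + 0.05)
Ratio = (0.79146 + 0.05) / (0.03811 + 0.05) = 0.84146 / 0.08811 ≈ 9.5497
Ratio ≈ 9.55:1


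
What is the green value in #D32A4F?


Color: #D32A4F
R = D3 = 211
G = 2A = 42
B = 4F = 79
Green = 42


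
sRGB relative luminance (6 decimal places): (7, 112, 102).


Linearize each channel (sRGB transfer function): c = v/255; c_lin = c/12.92 if c ≤ 0.04045, else ((c+0.055)/1.055)^2.4
  R: 7/255 ≈ 0.027451 ≤ 0.04045 → 0.027451/12.92 ≈ 0.002125
  G: 112/255 ≈ 0.439216 > 0.04045 → ((0.439216+0.055)/1.055)^2.4 ≈ 0.162029
  B: 102/255 ≈ 0.400000 > 0.04045 → ((0.400000+0.055)/1.055)^2.4 ≈ 0.132868
R_lin = 0.002125, G_lin = 0.162029, B_lin = 0.132868
L = 0.2126×R + 0.7152×G + 0.0722×B
L = 0.2126×0.002125 + 0.7152×0.162029 + 0.0722×0.132868
L ≈ 0.125928


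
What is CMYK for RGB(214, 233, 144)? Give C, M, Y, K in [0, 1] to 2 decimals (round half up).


R'=214/255≈0.8392, G'=233/255≈0.9137, B'=144/255≈0.5647
K = 1 - max(R',G',B') = 1 - 233/255 = 22/255 = 0.08627… → 0.09
(1-R'-K)/(1-K) simplifies to (max-R)/max with max = 233:
C = (233-214)/233 = 19/233 = 0.08154… → 0.08
M = (233-233)/233 = 0/233 = 0 → 0.00
Y = (233-144)/233 = 89/233 = 0.38197… → 0.38
= CMYK(0.08, 0.00, 0.38, 0.09)


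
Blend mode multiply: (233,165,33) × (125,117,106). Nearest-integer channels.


Multiply: C = A×B/255, rounded to nearest integer
R: 233×125/255 = 29125/255 ≈ 114.216 → 114
G: 165×117/255 = 19305/255 ≈ 75.706 → 76
B: 33×106/255 = 3498/255 ≈ 13.718 → 14
= RGB(114, 76, 14)


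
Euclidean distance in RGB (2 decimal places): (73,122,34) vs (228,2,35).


d = √[(R₁-R₂)² + (G₁-G₂)² + (B₁-B₂)²]
d = √[(73-228)² + (122-2)² + (34-35)²]
d = √[24025 + 14400 + 1]
d = √38426
d ≈ 196.03


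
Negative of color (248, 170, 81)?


Invert: (255-R, 255-G, 255-B)
R: 255-248 = 7
G: 255-170 = 85
B: 255-81 = 174
= RGB(7, 85, 174)


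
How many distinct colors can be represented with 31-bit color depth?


Colors = 2^bits = 2^31
= 2,147,483,648 colors


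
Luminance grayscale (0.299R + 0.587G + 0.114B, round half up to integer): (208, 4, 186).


Gray = 0.299×R + 0.587×G + 0.114×B
Gray = 0.299×208 + 0.587×4 + 0.114×186
Gray = 62.192 + 2.348 + 21.204
Gray = 85.744 → round half up → 86
Gray = 86


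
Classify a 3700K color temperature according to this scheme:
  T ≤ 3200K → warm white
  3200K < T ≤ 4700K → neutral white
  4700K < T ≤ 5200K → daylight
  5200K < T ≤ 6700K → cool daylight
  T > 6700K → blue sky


Temperature: 3700K
3200K < 3700K ≤ 4700K → neutral white
Classification: neutral white


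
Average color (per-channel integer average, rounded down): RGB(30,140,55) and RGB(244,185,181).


Midpoint: each channel = ⌊(C₁+C₂)/2⌋
R: ⌊(30+244)/2⌋ = 137
G: ⌊(140+185)/2⌋ = 162
B: ⌊(55+181)/2⌋ = 118
= RGB(137, 162, 118)


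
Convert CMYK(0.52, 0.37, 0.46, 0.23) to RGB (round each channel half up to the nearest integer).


R = 255 × (1-C) × (1-K) = 255 × 0.48 × 0.77 = 94.248 → 94
G = 255 × (1-M) × (1-K) = 255 × 0.63 × 0.77 = 123.7005 → 124
B = 255 × (1-Y) × (1-K) = 255 × 0.54 × 0.77 = 106.029 → 106
= RGB(94, 124, 106)


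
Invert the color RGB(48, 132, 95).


Invert: (255-R, 255-G, 255-B)
R: 255-48 = 207
G: 255-132 = 123
B: 255-95 = 160
= RGB(207, 123, 160)


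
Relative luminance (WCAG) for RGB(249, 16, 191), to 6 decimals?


Linearize each channel (sRGB transfer function): c = v/255; c_lin = c/12.92 if c ≤ 0.04045, else ((c+0.055)/1.055)^2.4
  R: 249/255 ≈ 0.976471 > 0.04045 → ((0.976471+0.055)/1.055)^2.4 ≈ 0.947307
  G: 16/255 ≈ 0.062745 > 0.04045 → ((0.062745+0.055)/1.055)^2.4 ≈ 0.005182
  B: 191/255 ≈ 0.749020 > 0.04045 → ((0.749020+0.055)/1.055)^2.4 ≈ 0.520996
R_lin = 0.947307, G_lin = 0.005182, B_lin = 0.520996
L = 0.2126×R + 0.7152×G + 0.0722×B
L = 0.2126×0.947307 + 0.7152×0.005182 + 0.0722×0.520996
L ≈ 0.242719


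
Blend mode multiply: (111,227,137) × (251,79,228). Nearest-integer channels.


Multiply: C = A×B/255, rounded to nearest integer
R: 111×251/255 = 27861/255 ≈ 109.259 → 109
G: 227×79/255 = 17933/255 ≈ 70.325 → 70
B: 137×228/255 = 31236/255 ≈ 122.494 → 122
= RGB(109, 70, 122)


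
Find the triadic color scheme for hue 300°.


Triadic: equally spaced at 120° intervals
H1 = 300°
H2 = (300 + 120) mod 360 = 60°
H3 = (300 + 240) mod 360 = 180°
Triadic = 300°, 60°, 180°


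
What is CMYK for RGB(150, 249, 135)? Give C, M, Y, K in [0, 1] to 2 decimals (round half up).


R'=150/255≈0.5882, G'=249/255≈0.9765, B'=135/255≈0.5294
K = 1 - max(R',G',B') = 1 - 249/255 = 6/255 = 0.02352… → 0.02
(1-R'-K)/(1-K) simplifies to (max-R)/max with max = 249:
C = (249-150)/249 = 99/249 = 0.39759… → 0.40
M = (249-249)/249 = 0/249 = 0 → 0.00
Y = (249-135)/249 = 114/249 = 0.45783… → 0.46
= CMYK(0.40, 0.00, 0.46, 0.02)


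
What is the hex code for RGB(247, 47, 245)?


R = 247 → F7 (hex)
G = 47 → 2F (hex)
B = 245 → F5 (hex)
Hex = #F72FF5


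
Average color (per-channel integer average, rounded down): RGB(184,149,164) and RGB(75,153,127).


Midpoint: each channel = ⌊(C₁+C₂)/2⌋
R: ⌊(184+75)/2⌋ = 129
G: ⌊(149+153)/2⌋ = 151
B: ⌊(164+127)/2⌋ = 145
= RGB(129, 151, 145)


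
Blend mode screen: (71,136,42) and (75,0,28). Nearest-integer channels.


Screen: C = 255 - (255-A)×(255-B)/255, rounded to nearest integer
R: 255 - (255-71)×(255-75)/255 = 255 - 33120/255 ≈ 255 - 129.882 = 125.118 → 125
G: 255 - (255-136)×(255-0)/255 = 255 - 30345/255 ≈ 255 - 119.000 = 136.000 → 136
B: 255 - (255-42)×(255-28)/255 = 255 - 48351/255 ≈ 255 - 189.612 = 65.388 → 65
= RGB(125, 136, 65)


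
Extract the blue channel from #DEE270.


Color: #DEE270
R = DE = 222
G = E2 = 226
B = 70 = 112
Blue = 112


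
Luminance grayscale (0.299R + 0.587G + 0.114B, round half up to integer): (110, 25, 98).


Gray = 0.299×R + 0.587×G + 0.114×B
Gray = 0.299×110 + 0.587×25 + 0.114×98
Gray = 32.890 + 14.675 + 11.172
Gray = 58.737 → round half up → 59
Gray = 59


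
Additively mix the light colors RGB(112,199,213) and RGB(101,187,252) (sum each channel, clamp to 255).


Additive: each channel = min(255, C₁+C₂)
R: 112+101 = 213 → 213
G: 199+187 = 386 → 255
B: 213+252 = 465 → 255
= RGB(213, 255, 255)


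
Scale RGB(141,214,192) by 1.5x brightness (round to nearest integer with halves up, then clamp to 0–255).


Multiply each channel by 1.5, round half up, clamp to [0, 255]
R: 141×1.5 = 211.5 → round → 212
G: 214×1.5 = 321 → clamp → 255
B: 192×1.5 = 288 → clamp → 255
= RGB(212, 255, 255)


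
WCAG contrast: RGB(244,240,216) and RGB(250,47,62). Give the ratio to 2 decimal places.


Linearize each sRGB channel c=v/255: c/12.92 if c ≤ 0.04045 else ((c+0.055)/1.055)^2.4
L = 0.2126×R_lin + 0.7152×G_lin + 0.0722×B_lin
Color 1 (244,240,216):
  R=244: 244/255≈0.9569 > 0.04045 → ((0.9569+0.055)/1.055)^2.4 ≈ 0.90466
  G=240: 240/255≈0.9412 > 0.04045 → ((0.9412+0.055)/1.055)^2.4 ≈ 0.87137
  B=216: 216/255≈0.8471 > 0.04045 → ((0.8471+0.055)/1.055)^2.4 ≈ 0.68669
  L1 = 0.2126×0.90466 + 0.7152×0.87137 + 0.0722×0.68669 ≈ 0.86511
Color 2 (250,47,62):
  R=250: 250/255≈0.9804 > 0.04045 → ((0.9804+0.055)/1.055)^2.4 ≈ 0.95597
  G=47: 47/255≈0.1843 > 0.04045 → ((0.1843+0.055)/1.055)^2.4 ≈ 0.02843
  B=62: 62/255≈0.2431 > 0.04045 → ((0.2431+0.055)/1.055)^2.4 ≈ 0.04817
  L2 = 0.2126×0.95597 + 0.7152×0.02843 + 0.0722×0.04817 ≈ 0.22705
Lighter = 0.86511, Darker = 0.22705
Ratio = (L_lighter + 0.05) / (L_darker + 0.05)
Ratio = (0.86511 + 0.05) / (0.22705 + 0.05) = 0.91511 / 0.27705 ≈ 3.3031
Ratio ≈ 3.30:1


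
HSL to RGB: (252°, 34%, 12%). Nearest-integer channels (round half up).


H=252°, S=0.34, L=0.12
C = (1-|2L-1|)×S = (1-|-0.76|)×0.34 = 0.0816
H' = H/60 = 252/60 ≈ 4.2000; X = C×(1-|H' mod 2 - 1|) = 0.01632
m = L - C/2 = 0.12 - 0.0408 = 0.0792
Sector ⌊H'⌋ = 4 → (R',G',B') = (0.01632, 0.0, 0.0816)
RGB = ((R'+m)×255, (G'+m)×255, (B'+m)×255) = (24.3576, 20.196, 41.004)
Round half up → RGB(24, 20, 41)


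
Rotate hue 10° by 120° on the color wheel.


New hue = (H + rotation) mod 360
New hue = (10 + 120) mod 360
= 130 mod 360
= 130°


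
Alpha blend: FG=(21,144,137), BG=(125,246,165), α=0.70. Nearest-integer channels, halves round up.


C = α×F + (1-α)×B, with 1-α = 0.30
R: 0.70×21 + 0.30×125 = 14.70 + 37.50 = 52.20 → 52
G: 0.70×144 + 0.30×246 = 100.80 + 73.80 = 174.60 → 175
B: 0.70×137 + 0.30×165 = 95.90 + 49.50 = 145.40 → 145
= RGB(52, 175, 145)


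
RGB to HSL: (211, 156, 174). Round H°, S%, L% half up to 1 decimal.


Normalize: R'=211/255≈0.8275, G'=156/255≈0.6118, B'=174/255≈0.6824
Max=211/255, Min=156/255, Δ=Max-Min=55/255
L = (Max+Min)/2 = (211+156)/510 = 367/510 = 0.71960… → L = 72.0%
L > 0.5 → S = Δ/(2-Max-Min) = 55/(510-211-156) = 55/143 = 0.38461… → S = 38.5%
(the 1/255 factors cancel in S and H, so raw channel differences can be used)
Max is R' → H = 60 × (((G-B)/Δ) mod 6) = 60 × (((156-174)/55) mod 6)
  (-18)/55 = -0.3272…; negative, so add 6 → 5.6727…
  H = 60 × 5.6727… = 340.363…° → H = 340.4°
= HSL(340.4°, 38.5%, 72.0%)


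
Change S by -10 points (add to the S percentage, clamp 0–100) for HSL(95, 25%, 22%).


Original S = 25%
Adjustment = -10 percentage points
New S = 25 + (-10) = 15
Clamp to [0, 100] → 15
= HSL(95°, 15%, 22%)


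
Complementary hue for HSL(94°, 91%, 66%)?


Complement = opposite side of color wheel = hue + 180°
H' = (94 + 180) mod 360 = 274°
S and L unchanged.
= HSL(274°, 91%, 66%)


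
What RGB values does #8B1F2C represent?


8B → 139 (R)
1F → 31 (G)
2C → 44 (B)
= RGB(139, 31, 44)


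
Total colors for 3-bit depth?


Colors = 2^bits = 2^3
= 8 colors


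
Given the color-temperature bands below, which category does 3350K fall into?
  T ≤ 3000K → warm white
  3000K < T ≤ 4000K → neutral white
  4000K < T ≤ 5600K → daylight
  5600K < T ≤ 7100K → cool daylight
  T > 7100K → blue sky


Temperature: 3350K
3000K < 3350K ≤ 4000K → neutral white
Classification: neutral white


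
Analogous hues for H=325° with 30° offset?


Base hue: 325°
Left analog: (325 - 30) mod 360 = 295°
Right analog: (325 + 30) mod 360 = 355°
Analogous hues = 295° and 355°


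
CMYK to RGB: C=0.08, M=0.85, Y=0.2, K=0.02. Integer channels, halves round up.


R = 255 × (1-C) × (1-K) = 255 × 0.92 × 0.98 = 229.908 → 230
G = 255 × (1-M) × (1-K) = 255 × 0.15 × 0.98 = 37.485 → 37
B = 255 × (1-Y) × (1-K) = 255 × 0.80 × 0.98 = 199.92 → 200
= RGB(230, 37, 200)


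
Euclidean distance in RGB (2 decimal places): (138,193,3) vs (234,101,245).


d = √[(R₁-R₂)² + (G₁-G₂)² + (B₁-B₂)²]
d = √[(138-234)² + (193-101)² + (3-245)²]
d = √[9216 + 8464 + 58564]
d = √76244
d ≈ 276.12


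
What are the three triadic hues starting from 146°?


Triadic: equally spaced at 120° intervals
H1 = 146°
H2 = (146 + 120) mod 360 = 266°
H3 = (146 + 240) mod 360 = 26°
Triadic = 146°, 266°, 26°


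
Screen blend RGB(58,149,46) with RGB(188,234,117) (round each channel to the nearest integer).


Screen: C = 255 - (255-A)×(255-B)/255, rounded to nearest integer
R: 255 - (255-58)×(255-188)/255 = 255 - 13199/255 ≈ 255 - 51.761 = 203.239 → 203
G: 255 - (255-149)×(255-234)/255 = 255 - 2226/255 ≈ 255 - 8.729 = 246.271 → 246
B: 255 - (255-46)×(255-117)/255 = 255 - 28842/255 ≈ 255 - 113.106 = 141.894 → 142
= RGB(203, 246, 142)


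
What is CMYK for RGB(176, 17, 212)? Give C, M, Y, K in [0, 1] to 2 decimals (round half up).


R'=176/255≈0.6902, G'=17/255≈0.0667, B'=212/255≈0.8314
K = 1 - max(R',G',B') = 1 - 212/255 = 43/255 = 0.16862… → 0.17
(1-R'-K)/(1-K) simplifies to (max-R)/max with max = 212:
C = (212-176)/212 = 36/212 = 0.16981… → 0.17
M = (212-17)/212 = 195/212 = 0.91981… → 0.92
Y = (212-212)/212 = 0/212 = 0 → 0.00
= CMYK(0.17, 0.92, 0.00, 0.17)


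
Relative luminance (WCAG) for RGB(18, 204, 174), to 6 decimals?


Linearize each channel (sRGB transfer function): c = v/255; c_lin = c/12.92 if c ≤ 0.04045, else ((c+0.055)/1.055)^2.4
  R: 18/255 ≈ 0.070588 > 0.04045 → ((0.070588+0.055)/1.055)^2.4 ≈ 0.006049
  G: 204/255 ≈ 0.800000 > 0.04045 → ((0.800000+0.055)/1.055)^2.4 ≈ 0.603827
  B: 174/255 ≈ 0.682353 > 0.04045 → ((0.682353+0.055)/1.055)^2.4 ≈ 0.423268
R_lin = 0.006049, G_lin = 0.603827, B_lin = 0.423268
L = 0.2126×R + 0.7152×G + 0.0722×B
L = 0.2126×0.006049 + 0.7152×0.603827 + 0.0722×0.423268
L ≈ 0.463703


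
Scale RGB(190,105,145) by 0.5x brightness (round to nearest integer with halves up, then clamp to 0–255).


Multiply each channel by 0.5, round half up, clamp to [0, 255]
R: 190×0.5 = 95
G: 105×0.5 = 52.5 → round → 53
B: 145×0.5 = 72.5 → round → 73
= RGB(95, 53, 73)


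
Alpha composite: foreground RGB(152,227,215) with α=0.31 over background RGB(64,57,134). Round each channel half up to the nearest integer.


C = α×F + (1-α)×B, with 1-α = 0.69
R: 0.31×152 + 0.69×64 = 47.12 + 44.16 = 91.28 → 91
G: 0.31×227 + 0.69×57 = 70.37 + 39.33 = 109.70 → 110
B: 0.31×215 + 0.69×134 = 66.65 + 92.46 = 159.11 → 159
= RGB(91, 110, 159)


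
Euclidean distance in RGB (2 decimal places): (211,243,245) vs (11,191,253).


d = √[(R₁-R₂)² + (G₁-G₂)² + (B₁-B₂)²]
d = √[(211-11)² + (243-191)² + (245-253)²]
d = √[40000 + 2704 + 64]
d = √42768
d ≈ 206.80


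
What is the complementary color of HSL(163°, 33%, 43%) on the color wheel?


Complement = opposite side of color wheel = hue + 180°
H' = (163 + 180) mod 360 = 343°
S and L unchanged.
= HSL(343°, 33%, 43%)


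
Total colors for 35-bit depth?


Colors = 2^bits = 2^35
= 34,359,738,368 colors


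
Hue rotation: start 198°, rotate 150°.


New hue = (H + rotation) mod 360
New hue = (198 + 150) mod 360
= 348 mod 360
= 348°


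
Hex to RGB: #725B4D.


72 → 114 (R)
5B → 91 (G)
4D → 77 (B)
= RGB(114, 91, 77)


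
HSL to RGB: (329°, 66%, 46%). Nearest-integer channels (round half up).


H=329°, S=0.66, L=0.46
C = (1-|2L-1|)×S = (1-|-0.08|)×0.66 = 0.6072
H' = H/60 = 329/60 ≈ 5.4833; X = C×(1-|H' mod 2 - 1|) = 0.31372
m = L - C/2 = 0.46 - 0.3036 = 0.1564
Sector ⌊H'⌋ = 5 → (R',G',B') = (0.6072, 0.0, 0.31372)
RGB = ((R'+m)×255, (G'+m)×255, (B'+m)×255) = (194.718, 39.882, 119.8806)
Round half up → RGB(195, 40, 120)


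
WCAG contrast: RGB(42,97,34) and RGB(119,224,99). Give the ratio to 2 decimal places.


Linearize each sRGB channel c=v/255: c/12.92 if c ≤ 0.04045 else ((c+0.055)/1.055)^2.4
L = 0.2126×R_lin + 0.7152×G_lin + 0.0722×B_lin
Color 1 (42,97,34):
  R=42: 42/255≈0.1647 > 0.04045 → ((0.1647+0.055)/1.055)^2.4 ≈ 0.02315
  G=97: 97/255≈0.3804 > 0.04045 → ((0.3804+0.055)/1.055)^2.4 ≈ 0.11954
  B=34: 34/255≈0.1333 > 0.04045 → ((0.1333+0.055)/1.055)^2.4 ≈ 0.01600
  L1 = 0.2126×0.02315 + 0.7152×0.11954 + 0.0722×0.01600 ≈ 0.09157
Color 2 (119,224,99):
  R=119: 119/255≈0.4667 > 0.04045 → ((0.4667+0.055)/1.055)^2.4 ≈ 0.18447
  G=224: 224/255≈0.8784 > 0.04045 → ((0.8784+0.055)/1.055)^2.4 ≈ 0.74540
  B=99: 99/255≈0.3882 > 0.04045 → ((0.3882+0.055)/1.055)^2.4 ≈ 0.12477
  L2 = 0.2126×0.18447 + 0.7152×0.74540 + 0.0722×0.12477 ≈ 0.58134
Lighter = 0.58134, Darker = 0.09157
Ratio = (L_lighter + 0.05) / (L_darker + 0.05)
Ratio = (0.58134 + 0.05) / (0.09157 + 0.05) = 0.63134 / 0.14157 ≈ 4.4595
Ratio ≈ 4.46:1


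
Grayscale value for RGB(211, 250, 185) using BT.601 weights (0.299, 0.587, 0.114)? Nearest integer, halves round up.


Gray = 0.299×R + 0.587×G + 0.114×B
Gray = 0.299×211 + 0.587×250 + 0.114×185
Gray = 63.089 + 146.750 + 21.090
Gray = 230.929 → round half up → 231
Gray = 231


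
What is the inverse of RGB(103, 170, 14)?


Invert: (255-R, 255-G, 255-B)
R: 255-103 = 152
G: 255-170 = 85
B: 255-14 = 241
= RGB(152, 85, 241)


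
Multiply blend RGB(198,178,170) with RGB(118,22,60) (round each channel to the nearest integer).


Multiply: C = A×B/255, rounded to nearest integer
R: 198×118/255 = 23364/255 ≈ 91.624 → 92
G: 178×22/255 = 3916/255 ≈ 15.357 → 15
B: 170×60/255 = 10200/255 ≈ 40.000 → 40
= RGB(92, 15, 40)


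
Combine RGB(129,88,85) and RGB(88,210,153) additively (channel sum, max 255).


Additive: each channel = min(255, C₁+C₂)
R: 129+88 = 217 → 217
G: 88+210 = 298 → 255
B: 85+153 = 238 → 238
= RGB(217, 255, 238)


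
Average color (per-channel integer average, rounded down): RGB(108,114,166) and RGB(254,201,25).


Midpoint: each channel = ⌊(C₁+C₂)/2⌋
R: ⌊(108+254)/2⌋ = 181
G: ⌊(114+201)/2⌋ = 157
B: ⌊(166+25)/2⌋ = 95
= RGB(181, 157, 95)


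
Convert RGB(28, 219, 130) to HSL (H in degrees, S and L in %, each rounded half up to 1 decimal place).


Normalize: R'=28/255≈0.1098, G'=219/255≈0.8588, B'=130/255≈0.5098
Max=219/255, Min=28/255, Δ=Max-Min=191/255
L = (Max+Min)/2 = (219+28)/510 = 247/510 = 0.48431… → L = 48.4%
L ≤ 0.5 → S = Δ/(Max+Min) = 191/(219+28) = 191/247 = 0.77327… → S = 77.3%
(the 1/255 factors cancel in S and H, so raw channel differences can be used)
Max is G' → H = 60 × ((B-R)/Δ + 2) = 60 × ((130-28)/191 + 2)
  102/191 + 2 = 0.5340… + 2 = 2.5340…
  H = 60 × 2.5340… = 152.041…° → H = 152.0°
= HSL(152.0°, 77.3%, 48.4%)


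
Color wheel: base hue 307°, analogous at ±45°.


Base hue: 307°
Left analog: (307 - 45) mod 360 = 262°
Right analog: (307 + 45) mod 360 = 352°
Analogous hues = 262° and 352°


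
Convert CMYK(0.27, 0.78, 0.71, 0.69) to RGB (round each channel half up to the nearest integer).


R = 255 × (1-C) × (1-K) = 255 × 0.73 × 0.31 = 57.7065 → 58
G = 255 × (1-M) × (1-K) = 255 × 0.22 × 0.31 = 17.391 → 17
B = 255 × (1-Y) × (1-K) = 255 × 0.29 × 0.31 = 22.9245 → 23
= RGB(58, 17, 23)


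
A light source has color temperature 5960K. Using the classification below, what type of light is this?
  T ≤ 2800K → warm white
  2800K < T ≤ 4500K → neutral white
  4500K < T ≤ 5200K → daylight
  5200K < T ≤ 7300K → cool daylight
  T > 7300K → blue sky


Temperature: 5960K
5200K < 5960K ≤ 7300K → cool daylight
Classification: cool daylight


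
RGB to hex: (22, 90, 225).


R = 22 → 16 (hex)
G = 90 → 5A (hex)
B = 225 → E1 (hex)
Hex = #165AE1


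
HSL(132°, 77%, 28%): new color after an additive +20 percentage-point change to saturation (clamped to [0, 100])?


Original S = 77%
Adjustment = +20 percentage points
New S = 77 + (20) = 97
Clamp to [0, 100] → 97
= HSL(132°, 97%, 28%)


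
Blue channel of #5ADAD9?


Color: #5ADAD9
R = 5A = 90
G = DA = 218
B = D9 = 217
Blue = 217


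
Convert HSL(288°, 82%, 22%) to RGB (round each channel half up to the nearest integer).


H=288°, S=0.82, L=0.22
C = (1-|2L-1|)×S = (1-|-0.56|)×0.82 = 0.3608
H' = H/60 = 288/60 ≈ 4.8000; X = C×(1-|H' mod 2 - 1|) = 0.28864
m = L - C/2 = 0.22 - 0.1804 = 0.0396
Sector ⌊H'⌋ = 4 → (R',G',B') = (0.28864, 0.0, 0.3608)
RGB = ((R'+m)×255, (G'+m)×255, (B'+m)×255) = (83.7012, 10.098, 102.102)
Round half up → RGB(84, 10, 102)


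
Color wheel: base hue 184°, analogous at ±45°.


Base hue: 184°
Left analog: (184 - 45) mod 360 = 139°
Right analog: (184 + 45) mod 360 = 229°
Analogous hues = 139° and 229°


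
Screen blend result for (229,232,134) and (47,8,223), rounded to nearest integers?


Screen: C = 255 - (255-A)×(255-B)/255, rounded to nearest integer
R: 255 - (255-229)×(255-47)/255 = 255 - 5408/255 ≈ 255 - 21.208 = 233.792 → 234
G: 255 - (255-232)×(255-8)/255 = 255 - 5681/255 ≈ 255 - 22.278 = 232.722 → 233
B: 255 - (255-134)×(255-223)/255 = 255 - 3872/255 ≈ 255 - 15.184 = 239.816 → 240
= RGB(234, 233, 240)


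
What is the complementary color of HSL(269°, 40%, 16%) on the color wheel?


Complement = opposite side of color wheel = hue + 180°
H' = (269 + 180) mod 360 = 89°
S and L unchanged.
= HSL(89°, 40%, 16%)


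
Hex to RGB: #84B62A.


84 → 132 (R)
B6 → 182 (G)
2A → 42 (B)
= RGB(132, 182, 42)


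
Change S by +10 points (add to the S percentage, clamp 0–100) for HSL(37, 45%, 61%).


Original S = 45%
Adjustment = +10 percentage points
New S = 45 + (10) = 55
Clamp to [0, 100] → 55
= HSL(37°, 55%, 61%)


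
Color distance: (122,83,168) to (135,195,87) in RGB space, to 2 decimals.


d = √[(R₁-R₂)² + (G₁-G₂)² + (B₁-B₂)²]
d = √[(122-135)² + (83-195)² + (168-87)²]
d = √[169 + 12544 + 6561]
d = √19274
d ≈ 138.83


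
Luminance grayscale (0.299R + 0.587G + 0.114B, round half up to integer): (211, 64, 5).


Gray = 0.299×R + 0.587×G + 0.114×B
Gray = 0.299×211 + 0.587×64 + 0.114×5
Gray = 63.089 + 37.568 + 0.570
Gray = 101.227 → round half up → 101
Gray = 101


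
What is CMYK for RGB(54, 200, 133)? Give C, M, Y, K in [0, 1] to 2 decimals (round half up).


R'=54/255≈0.2118, G'=200/255≈0.7843, B'=133/255≈0.5216
K = 1 - max(R',G',B') = 1 - 200/255 = 55/255 = 0.21568… → 0.22
(1-R'-K)/(1-K) simplifies to (max-R)/max with max = 200:
C = (200-54)/200 = 146/200 = 0.73 → 0.73
M = (200-200)/200 = 0/200 = 0 → 0.00
Y = (200-133)/200 = 67/200 = 0.335 → 0.34
= CMYK(0.73, 0.00, 0.34, 0.22)


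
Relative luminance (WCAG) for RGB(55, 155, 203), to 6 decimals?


Linearize each channel (sRGB transfer function): c = v/255; c_lin = c/12.92 if c ≤ 0.04045, else ((c+0.055)/1.055)^2.4
  R: 55/255 ≈ 0.215686 > 0.04045 → ((0.215686+0.055)/1.055)^2.4 ≈ 0.038204
  G: 155/255 ≈ 0.607843 > 0.04045 → ((0.607843+0.055)/1.055)^2.4 ≈ 0.327778
  B: 203/255 ≈ 0.796078 > 0.04045 → ((0.796078+0.055)/1.055)^2.4 ≈ 0.597202
R_lin = 0.038204, G_lin = 0.327778, B_lin = 0.597202
L = 0.2126×R + 0.7152×G + 0.0722×B
L = 0.2126×0.038204 + 0.7152×0.327778 + 0.0722×0.597202
L ≈ 0.285667


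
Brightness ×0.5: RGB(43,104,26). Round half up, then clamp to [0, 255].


Multiply each channel by 0.5, round half up, clamp to [0, 255]
R: 43×0.5 = 21.5 → round → 22
G: 104×0.5 = 52
B: 26×0.5 = 13
= RGB(22, 52, 13)


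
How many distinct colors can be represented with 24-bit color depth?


Colors = 2^bits = 2^24
= 16,777,216 colors


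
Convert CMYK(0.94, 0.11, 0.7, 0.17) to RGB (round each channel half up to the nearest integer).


R = 255 × (1-C) × (1-K) = 255 × 0.06 × 0.83 = 12.699 → 13
G = 255 × (1-M) × (1-K) = 255 × 0.89 × 0.83 = 188.3685 → 188
B = 255 × (1-Y) × (1-K) = 255 × 0.30 × 0.83 = 63.495 → 63
= RGB(13, 188, 63)


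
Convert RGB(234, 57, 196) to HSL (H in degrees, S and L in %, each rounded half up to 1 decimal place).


Normalize: R'=234/255≈0.9176, G'=57/255≈0.2235, B'=196/255≈0.7686
Max=234/255, Min=57/255, Δ=Max-Min=177/255
L = (Max+Min)/2 = (234+57)/510 = 291/510 = 0.57058… → L = 57.1%
L > 0.5 → S = Δ/(2-Max-Min) = 177/(510-234-57) = 177/219 = 0.80821… → S = 80.8%
(the 1/255 factors cancel in S and H, so raw channel differences can be used)
Max is R' → H = 60 × (((G-B)/Δ) mod 6) = 60 × (((57-196)/177) mod 6)
  (-139)/177 = -0.7853…; negative, so add 6 → 5.2146…
  H = 60 × 5.2146… = 312.881…° → H = 312.9°
= HSL(312.9°, 80.8%, 57.1%)


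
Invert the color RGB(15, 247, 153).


Invert: (255-R, 255-G, 255-B)
R: 255-15 = 240
G: 255-247 = 8
B: 255-153 = 102
= RGB(240, 8, 102)


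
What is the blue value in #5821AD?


Color: #5821AD
R = 58 = 88
G = 21 = 33
B = AD = 173
Blue = 173


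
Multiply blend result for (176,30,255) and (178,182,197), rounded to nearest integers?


Multiply: C = A×B/255, rounded to nearest integer
R: 176×178/255 = 31328/255 ≈ 122.855 → 123
G: 30×182/255 = 5460/255 ≈ 21.412 → 21
B: 255×197/255 = 50235/255 ≈ 197.000 → 197
= RGB(123, 21, 197)


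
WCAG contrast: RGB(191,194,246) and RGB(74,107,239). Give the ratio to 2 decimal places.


Linearize each sRGB channel c=v/255: c/12.92 if c ≤ 0.04045 else ((c+0.055)/1.055)^2.4
L = 0.2126×R_lin + 0.7152×G_lin + 0.0722×B_lin
Color 1 (191,194,246):
  R=191: 191/255≈0.7490 > 0.04045 → ((0.7490+0.055)/1.055)^2.4 ≈ 0.52100
  G=194: 194/255≈0.7608 > 0.04045 → ((0.7608+0.055)/1.055)^2.4 ≈ 0.53948
  B=246: 246/255≈0.9647 > 0.04045 → ((0.9647+0.055)/1.055)^2.4 ≈ 0.92158
  L1 = 0.2126×0.52100 + 0.7152×0.53948 + 0.0722×0.92158 ≈ 0.56314
Color 2 (74,107,239):
  R=74: 74/255≈0.2902 > 0.04045 → ((0.2902+0.055)/1.055)^2.4 ≈ 0.06848
  G=107: 107/255≈0.4196 > 0.04045 → ((0.4196+0.055)/1.055)^2.4 ≈ 0.14703
  B=239: 239/255≈0.9373 > 0.04045 → ((0.9373+0.055)/1.055)^2.4 ≈ 0.86316
  L2 = 0.2126×0.06848 + 0.7152×0.14703 + 0.0722×0.86316 ≈ 0.18203
Lighter = 0.56314, Darker = 0.18203
Ratio = (L_lighter + 0.05) / (L_darker + 0.05)
Ratio = (0.56314 + 0.05) / (0.18203 + 0.05) = 0.61314 / 0.23203 ≈ 2.6425
Ratio ≈ 2.64:1


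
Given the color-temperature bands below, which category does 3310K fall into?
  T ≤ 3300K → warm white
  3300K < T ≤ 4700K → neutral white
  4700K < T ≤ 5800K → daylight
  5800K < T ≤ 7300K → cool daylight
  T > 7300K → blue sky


Temperature: 3310K
3300K < 3310K ≤ 4700K → neutral white
Classification: neutral white


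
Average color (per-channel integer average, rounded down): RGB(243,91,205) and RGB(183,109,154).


Midpoint: each channel = ⌊(C₁+C₂)/2⌋
R: ⌊(243+183)/2⌋ = 213
G: ⌊(91+109)/2⌋ = 100
B: ⌊(205+154)/2⌋ = 179
= RGB(213, 100, 179)


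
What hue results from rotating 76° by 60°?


New hue = (H + rotation) mod 360
New hue = (76 + 60) mod 360
= 136 mod 360
= 136°


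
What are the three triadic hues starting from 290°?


Triadic: equally spaced at 120° intervals
H1 = 290°
H2 = (290 + 120) mod 360 = 50°
H3 = (290 + 240) mod 360 = 170°
Triadic = 290°, 50°, 170°


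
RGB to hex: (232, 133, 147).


R = 232 → E8 (hex)
G = 133 → 85 (hex)
B = 147 → 93 (hex)
Hex = #E88593


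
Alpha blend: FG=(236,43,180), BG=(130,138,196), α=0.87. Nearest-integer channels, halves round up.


C = α×F + (1-α)×B, with 1-α = 0.13
R: 0.87×236 + 0.13×130 = 205.32 + 16.90 = 222.22 → 222
G: 0.87×43 + 0.13×138 = 37.41 + 17.94 = 55.35 → 55
B: 0.87×180 + 0.13×196 = 156.60 + 25.48 = 182.08 → 182
= RGB(222, 55, 182)
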